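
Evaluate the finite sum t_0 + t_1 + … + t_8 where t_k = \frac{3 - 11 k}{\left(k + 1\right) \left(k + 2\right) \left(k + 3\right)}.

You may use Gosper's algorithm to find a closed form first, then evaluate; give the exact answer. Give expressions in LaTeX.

Σ = -117/110

Compute t_(k+1)/t_k: get (k + 1)*(11*k + 8)/((k + 4)*(11*k - 3)).
A = k + 1, B = k + 4, C = k - 3/11.
Key eq: (k + 1)·f(k+1) = (k + 3)·f(k) + (k - 3/11).
Bound: deg f ≤ 2.
Solve for f: f(k) = k*(2*k - 5)/11 (degree 2 ≤ 2).
Then R = B(k−1)f/C = k*(k + 3)*(2*k - 5)/(11*k - 3), so s_k = R(k)·t_k = k*(5 - 2*k)/((k + 1)*(k + 2)).
s_(k+1) − s_k = (3 - 11*k)/(k**3 + 6*k**2 + 11*k + 6) = t_k.
Sum = s_(9) − s_(0); s_(9) = -117/110, s_(0) = 0 ⇒ -117/110.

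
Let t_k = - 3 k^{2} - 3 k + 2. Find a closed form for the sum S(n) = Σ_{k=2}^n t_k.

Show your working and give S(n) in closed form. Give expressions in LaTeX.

S(n) = - n^{3} - 3 n^{2} + 4

The ratio is (3*k**2 + 9*k + 4)/(3*k**2 + 3*k - 2).
Gosper form: A/B · C(k+1)/C(k) with A=1, B=1, C=k**2 + k - 2/3.
f must satisfy (1)·f(k+1) − (1)·f(k) = k**2 + k - 2/3.
deg f ≤ 3 (via 0,0,2).
A polynomial solution: f(k) = k*(k**2 - 3)/3.
So s_k = (B(k−1)f/C)·t_k = (k*(k**2 - 3)/(3*k**2 + 3*k - 2))·t_k = k*(3 - k**2).
Verify: -3*k**2 - 3*k + 2 matches t_k.
s_(n+1) = -n**3 - 3*n**2 + 2 and s_(2) = -2, so S(n) = -n**3 - 3*n**2 + 4.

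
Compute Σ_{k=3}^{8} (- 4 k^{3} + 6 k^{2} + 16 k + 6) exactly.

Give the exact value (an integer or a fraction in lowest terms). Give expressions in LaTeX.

t_(k+1)/t_k = (2*k**3 + 3*k**2 - 8*k - 12)/(2*k**3 - 3*k**2 - 8*k - 3).
So A=1 and B=1, with C=k**3 - 3*k**2/2 - 4*k - 3/2.
f must satisfy (1)·f(k+1) − (1)·f(k) = k**3 - 3*k**2/2 - 4*k - 3/2.
Degrees (0,0,3) ⇒ d ≤ 4.
Match coefficients ⇒ f(k) = k*(k + 1)*(k**2 - 5*k + 1)/4.
Get s_k = R·t_k = k*(-k**3 + 4*k**2 + 4*k - 1) with R(k) = B(k−1)f(k)/C(k) = k*(k**2 - 5*k + 1)/(2*(k - 3)*(2*k + 1)).
Check: Δs_k = -4*k**3 + 6*k**2 + 16*k + 6. ✓
Telescoping: Σ = s_(9) − s_(3) = -3330 − (60) = -3390.

Σ = -3390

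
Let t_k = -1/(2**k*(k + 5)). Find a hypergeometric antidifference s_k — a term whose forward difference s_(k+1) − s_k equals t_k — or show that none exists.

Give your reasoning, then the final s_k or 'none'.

t_(k+1)/t_k = (k + 5)/(2*(k + 6)).
Normal form (A,B,C) = (k/2 + 5/2, k + 6, 1).
f must satisfy (k/2 + 5/2)·f(k+1) − (k + 5)·f(k) = 1.
From deg A=1, deg B=1, deg C=0: d=-1.
d = -1 < 0 ⇒ no nonzero polynomial f; not summable.

none (Gosper's algorithm certifies no s_k)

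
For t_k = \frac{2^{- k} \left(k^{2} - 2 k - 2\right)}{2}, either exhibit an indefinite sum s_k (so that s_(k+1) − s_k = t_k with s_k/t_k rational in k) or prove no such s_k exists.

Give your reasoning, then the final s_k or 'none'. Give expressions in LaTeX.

r(k) = (k**2 - 3)/(2*(k**2 - 2*k - 2)) after simplifying.
A = 1/2, B = 1, C = k**2 - 2*k - 2.
Need (1/2)·f(k+1) − (1)·f(k) = k**2 - 2*k - 2.
Bound: deg f ≤ 2.
A polynomial solution: f(k) = -2*(k - 1)*(k + 1).
So s_k = (B(k−1)f/C)·t_k = (-2*(k - 1)*(k + 1)/(k**2 - 2*k - 2))·t_k = (1 - k**2)/2**k.
s_(k+1) − s_k = (k**2 - 2*k - 2)/(2*2**k) = t_k.

s_k = 2^{- k} \left(1 - k^{2}\right)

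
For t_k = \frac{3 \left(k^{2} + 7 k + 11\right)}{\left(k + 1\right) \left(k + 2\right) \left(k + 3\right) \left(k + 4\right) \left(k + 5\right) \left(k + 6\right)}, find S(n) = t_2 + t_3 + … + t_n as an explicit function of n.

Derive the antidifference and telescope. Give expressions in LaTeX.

t_(k+1)/t_k = (k + 1)*(7*k + (k + 1)**2 + 18)/((k + 7)*(k**2 + 7*k + 11)).
Take A(k)=k + 1, B(k)=k + 7, C(k)=k**2 + 7*k + 11.
Key eq: (k + 1)·f(k+1) = (k + 6)·f(k) + (k**2 + 7*k + 11).
Degrees (1,1,2) ⇒ d ≤ 5.
Coefficient equations give f(k) = k*(k + 2)*(k + 4)*(k**2 + 9*k + 23)/45.
So s_k = (B(k−1)f/C)·t_k = (k*(k + 2)*(k + 4)*(k + 6)*(k**2 + 9*k + 23)/(45*(k**2 + 7*k + 11)))·t_k = k*(k**2 + 9*k + 23)/(15*(k**3 + 9*k**2 + 23*k + 15)).
Check: Δs_k = 3*(k**2 + 7*k + 11)/(k**6 + 21*k**5 + 175*k**4 + 735*k**3 + 1624*k**2 + 1764*k + 720). ✓
Σ_(k=2)^n t_k = s_(n+1) − s_(2) = ((n**3 + 12*n**2 + 44*n + 33)/(15*(n**3 + 12*n**2 + 44*n + 48))) − (2/35), i.e. (n**3 + 12*n**2 + 44*n - 57)/(105*(n**3 + 12*n**2 + 44*n + 48)).

S(n) = \frac{n^{3} + 12 n^{2} + 44 n - 57}{105 \left(n^{3} + 12 n^{2} + 44 n + 48\right)}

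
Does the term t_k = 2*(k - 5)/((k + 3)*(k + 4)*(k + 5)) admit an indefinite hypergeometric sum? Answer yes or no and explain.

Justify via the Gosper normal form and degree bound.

Yes. s_k = k*(-k - 19)/(6*(k + 3)*(k + 4)).

Ratio r(k) = (k - 4)*(k + 3)/((k - 5)*(k + 6)).
Gosper form: A/B · C(k+1)/C(k) with A=k + 3, B=k + 6, C=k - 5.
Key eq: (k + 3)·f(k+1) = (k + 5)·f(k) + (k - 5).
From deg A=1, deg B=1, deg C=1: d=2.
A polynomial solution: f(k) = -k*(k + 19)/12.
So s_k = (B(k−1)f/C)·t_k = (-k*(k + 5)*(k + 19)/(12*(k - 5)))·t_k = k*(-k - 19)/(6*(k + 3)*(k + 4)).
Check: Δs_k = 2*(k - 5)/(k**3 + 12*k**2 + 47*k + 60). ✓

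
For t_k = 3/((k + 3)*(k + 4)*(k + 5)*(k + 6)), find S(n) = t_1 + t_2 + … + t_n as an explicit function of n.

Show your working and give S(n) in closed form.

Step 1: r(k) = (k + 3)/(k + 7).
So A=k + 3 and B=k + 7, with C=1.
Solve (k + 3)·f(k+1) − (k + 6)·f(k) = 1.
Bound: deg f ≤ 3.
Solving with deg f ≤ 3: f(k) = k*(k**2 + 12*k + 47)/180.
Then R = B(k−1)f/C = k*(k + 6)*(k**2 + 12*k + 47)/180, so s_k = R(k)·t_k = k*(k**2 + 12*k + 47)/(60*(k + 3)*(k + 4)*(k + 5)).
Verify: 3/(k**4 + 18*k**3 + 119*k**2 + 342*k + 360) matches t_k.
Σ_(k=1)^n t_k = s_(n+1) − s_(1) = ((n**3 + 15*n**2 + 74*n + 60)/(60*(n**3 + 15*n**2 + 74*n + 120))) − (1/120), i.e. n*(n**2 + 15*n + 74)/(120*(n**3 + 15*n**2 + 74*n + 120)).

S(n) = n*(n**2 + 15*n + 74)/(120*(n**3 + 15*n**2 + 74*n + 120))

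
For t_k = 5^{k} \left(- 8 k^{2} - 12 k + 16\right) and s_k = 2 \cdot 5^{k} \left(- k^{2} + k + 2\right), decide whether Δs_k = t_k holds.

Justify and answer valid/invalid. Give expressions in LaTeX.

s_(k+1) = 10*5**k*(-k**2 - k + 2)
s_(k+1) − s_k = 5**k*(-8*k**2 - 12*k + 16)
(s_(k+1) − s_k) − t_k = 0

valid; difference matches t_k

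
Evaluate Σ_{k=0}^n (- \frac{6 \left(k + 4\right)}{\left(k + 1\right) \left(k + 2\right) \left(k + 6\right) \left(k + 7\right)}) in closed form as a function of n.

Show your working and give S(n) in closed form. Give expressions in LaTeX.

Ratio r(k) = (k + 1)*(k + 5)*(k + 6)/((k + 3)*(k + 4)*(k + 8)).
Gosper form: A/B · C(k+1)/C(k) with A=k + 1, B=k + 8, C=k**4 + 16*k**3 + 95*k**2 + 248*k + 240.
Set up (k + 1)·f(k+1) − (k + 7)·f(k) − (k**4 + 16*k**3 + 95*k**2 + 248*k + 240) = 0.
d = 6 from the (1,1,4) case.
Match coefficients ⇒ f(k) = k*(k + 2)*(k + 3)*(k + 4)*(k + 5)*(k + 7)/12.
Then R = B(k−1)f/C = k*(k + 2)*(k + 7)**2/(12*(k + 4)), so s_k = R(k)·t_k = k*(-k - 7)/(2*(k**2 + 7*k + 6)).
Check: Δs_k = 6*(-k - 4)/(k**4 + 16*k**3 + 83*k**2 + 152*k + 84). ✓
s_(n+1) = (-n**2 - 9*n - 8)/(2*(n**2 + 9*n + 14)) and s_(0) = 0, so S(n) = (-n**2 - 9*n - 8)/(2*(n**2 + 9*n + 14)).

S(n) = \frac{- n^{2} - 9 n - 8}{2 \left(n^{2} + 9 n + 14\right)}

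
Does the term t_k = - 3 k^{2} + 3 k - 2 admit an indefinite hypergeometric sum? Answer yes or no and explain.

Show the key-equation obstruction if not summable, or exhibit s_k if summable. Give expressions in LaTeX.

Yes. s_k = k \left(- k^{2} + 3 k - 4\right).

r(k) = (3*k**2 + 3*k + 2)/(3*k**2 - 3*k + 2) after simplifying.
Take A(k)=1, B(k)=1, C(k)=k**2 - k + 2/3.
Set up (1)·f(k+1) − (1)·f(k) − (k**2 - k + 2/3) = 0.
Bound: deg f ≤ 3.
A polynomial solution: f(k) = k*(k**2 - 3*k + 4)/3.
Get s_k = R·t_k = k*(-k**2 + 3*k - 4) with R(k) = B(k−1)f(k)/C(k) = k*(k**2 - 3*k + 4)/(3*k**2 - 3*k + 2).
s_(k+1) − s_k = -3*k**2 + 3*k - 2 = t_k.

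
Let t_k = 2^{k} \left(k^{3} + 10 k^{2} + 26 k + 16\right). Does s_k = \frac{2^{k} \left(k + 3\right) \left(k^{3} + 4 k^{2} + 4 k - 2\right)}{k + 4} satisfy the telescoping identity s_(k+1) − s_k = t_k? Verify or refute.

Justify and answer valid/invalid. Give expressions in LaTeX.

Invalid: residual \frac{2^{k} \left(- k^{4} - 13 k^{3} - 62 k^{2} - 116 k - 66\right)}{k^{2} + 9 k + 20} ≠ 0.

s_(k+1) = 2**(k + 1)*(k**4 + 11*k**3 + 43*k**2 + 67*k + 28)/(k + 5)
s_(k+1) − s_k = 2**k*(k**5 + 18*k**4 + 123*k**3 + 388*k**2 + 548*k + 254)/(k**2 + 9*k + 20)
(s_(k+1) − s_k) − t_k = 2**k*(-k**4 - 13*k**3 - 62*k**2 - 116*k - 66)/(k**2 + 9*k + 20)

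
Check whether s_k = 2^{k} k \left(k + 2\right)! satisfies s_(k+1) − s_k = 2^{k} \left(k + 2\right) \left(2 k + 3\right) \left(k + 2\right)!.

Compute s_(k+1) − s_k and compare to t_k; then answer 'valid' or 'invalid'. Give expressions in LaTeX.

s_(k+1) = 2**(k + 1)*(k + 1)*factorial(k + 3)
s_(k+1) − s_k = 2**k*(k + 2)*(2*k + 3)*factorial(k + 2)
(s_(k+1) − s_k) − t_k = 0

Valid: the claim telescopes to t_k.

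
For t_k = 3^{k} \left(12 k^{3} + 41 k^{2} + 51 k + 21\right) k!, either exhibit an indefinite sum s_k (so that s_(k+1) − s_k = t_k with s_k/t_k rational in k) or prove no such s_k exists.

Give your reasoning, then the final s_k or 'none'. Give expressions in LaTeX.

Step 1: r(k) = 3*(12*k**4 + 89*k**3 + 246*k**2 + 294*k + 125)/(12*k**3 + 41*k**2 + 51*k + 21).
Take A(k)=3*k + 3, B(k)=1, C(k)=k**3 + 41*k**2/12 + 17*k/4 + 7/4.
f must satisfy (3*k + 3)·f(k+1) − (1)·f(k) = k**3 + 41*k**2/12 + 17*k/4 + 7/4.
d = 2 from the (1,0,3) case.
Solving with deg f ≤ 2: f(k) = k*(4*k + 3)/12.
Get s_k = R·t_k = 3**k*k*(4*k + 3)*factorial(k) with R(k) = B(k−1)f(k)/C(k) = k*(4*k + 3)/(12*k**3 + 41*k**2 + 51*k + 21).
Δs = 3**k*(12*k**3 + 41*k**2 + 51*k + 21)*factorial(k), as required.

s_k = 3^{k} k \left(4 k + 3\right) k!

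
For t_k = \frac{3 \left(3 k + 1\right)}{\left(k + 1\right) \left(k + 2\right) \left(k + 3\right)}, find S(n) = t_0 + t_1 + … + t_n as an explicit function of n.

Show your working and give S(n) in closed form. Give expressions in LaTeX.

r(k) = (k + 1)*(3*k + 4)/((k + 4)*(3*k + 1)) after simplifying.
A = k + 1, B = k + 4, C = k + 1/3.
Key eq: (k + 1)·f(k+1) = (k + 3)·f(k) + (k + 1/3).
d = 2 from the (1,1,1) case.
Solve for f: f(k) = k**2/3 (degree 2 ≤ 2).
So s_k = (B(k−1)f/C)·t_k = (k**2*(k + 3)/(3*k + 1))·t_k = 3*k**2/((k + 1)*(k + 2)).
Check: Δs_k = 3*(3*k + 1)/(k**3 + 6*k**2 + 11*k + 6). ✓
Σ_(k=0)^n t_k = s_(n+1) − s_(0) = (3*(n**2 + 2*n + 1)/(n**2 + 5*n + 6)) − (0), i.e. 3*(n**2 + 2*n + 1)/(n**2 + 5*n + 6).

S(n) = \frac{3 \left(n^{2} + 2 n + 1\right)}{n^{2} + 5 n + 6}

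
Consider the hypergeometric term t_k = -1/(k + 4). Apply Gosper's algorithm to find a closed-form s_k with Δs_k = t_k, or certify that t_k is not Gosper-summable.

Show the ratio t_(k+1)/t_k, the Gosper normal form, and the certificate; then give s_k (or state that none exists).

no hypergeometric antidifference exists

r(k) = (k + 4)/(k + 5) after simplifying.
Gosper form: A/B · C(k+1)/C(k) with A=k + 4, B=k + 5, C=1.
f must satisfy (k + 4)·f(k+1) − (k + 4)·f(k) = 1.
d = 0 from the (1,1,0) case.
Generic f = c0 gives residual -1; -1 = 0 cannot hold, so t_k is not Gosper-summable.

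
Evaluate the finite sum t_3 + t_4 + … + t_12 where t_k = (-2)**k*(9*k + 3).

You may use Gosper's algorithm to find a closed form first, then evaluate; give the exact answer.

The ratio is 2*(-3*k - 4)/(3*k + 1).
So A=-2 and B=1, with C=k + 1/3.
Need (-2)·f(k+1) − (1)·f(k) = k + 1/3.
deg f ≤ 1 (via 0,0,1).
Solving with deg f ≤ 1: f(k) = -(3*k - 1)/9.
So s_k = (B(k−1)f/C)·t_k = (-(3*k - 1)/(3*(3*k + 1)))·t_k = (-2)**k*(1 - 3*k).
Verify: (-2)**k*(9*k + 3) matches t_k.
Sum = s_(13) − s_(3); s_(13) = 311296, s_(3) = 64 ⇒ 311232.

Σ = 311232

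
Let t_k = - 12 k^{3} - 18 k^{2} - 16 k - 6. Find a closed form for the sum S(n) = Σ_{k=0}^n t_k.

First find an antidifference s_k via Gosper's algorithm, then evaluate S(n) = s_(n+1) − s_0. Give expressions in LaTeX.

S(n) = - 3 n^{4} - 12 n^{3} - 20 n^{2} - 17 n - 6

The ratio is (6*k**3 + 27*k**2 + 44*k + 26)/(6*k**3 + 9*k**2 + 8*k + 3).
So A=1 and B=1, with C=k**3 + 3*k**2/2 + 4*k/3 + 1/2.
Key eq: (1)·f(k+1) = (1)·f(k) + (k**3 + 3*k**2/2 + 4*k/3 + 1/2).
deg f ≤ 4 (via 0,0,3).
Solving with deg f ≤ 4: f(k) = k*(3*k**3 + 2*k + 1)/12.
Then R = B(k−1)f/C = k*(3*k**3 + 2*k + 1)/(2*(6*k**3 + 9*k**2 + 8*k + 3)), so s_k = R(k)·t_k = k*(-3*k**3 - 2*k - 1).
Verify: -12*k**3 - 18*k**2 - 16*k - 6 matches t_k.
Σ_(k=0)^n t_k = s_(n+1) − s_(0) = (-3*n**4 - 12*n**3 - 20*n**2 - 17*n - 6) − (0), i.e. -3*n**4 - 12*n**3 - 20*n**2 - 17*n - 6.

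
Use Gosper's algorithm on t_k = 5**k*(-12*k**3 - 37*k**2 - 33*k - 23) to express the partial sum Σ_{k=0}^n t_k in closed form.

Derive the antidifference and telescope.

Ratio r(k) = 5*(12*k**3 + 73*k**2 + 143*k + 105)/(12*k**3 + 37*k**2 + 33*k + 23).
Gosper form: A/B · C(k+1)/C(k) with A=5, B=1, C=k**3 + 37*k**2/12 + 11*k/4 + 23/12.
Solve (5)·f(k+1) − (1)·f(k) = k**3 + 37*k**2/12 + 11*k/4 + 23/12.
From deg A=0, deg B=0, deg C=3: d=3.
Match coefficients ⇒ f(k) = (3*k**3 - 2*k**2 + 2*k + 2)/12.
Then R = B(k−1)f/C = (3*k**3 - 2*k**2 + 2*k + 2)/(12*k**3 + 37*k**2 + 33*k + 23), so s_k = R(k)·t_k = 5**k*(-3*k**3 + 2*k**2 - 2*k - 2).
Δs = 5**k*(-12*k**3 - 37*k**2 - 33*k - 23), as required.
Evaluate: s_(n+1) = 5**(n + 1)*(-3*n**3 - 7*n**2 - 7*n - 5); subtract s_(0) = -2 ⇒ S(n) = -15*5**n*n**3 - 35*5**n*n**2 - 35*5**n*n - 25*5**n + 2.

S(n) = -15*5**n*n**3 - 35*5**n*n**2 - 35*5**n*n - 25*5**n + 2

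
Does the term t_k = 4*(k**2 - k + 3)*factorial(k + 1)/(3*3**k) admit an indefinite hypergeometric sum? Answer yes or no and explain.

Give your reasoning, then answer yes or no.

Yes. s_k = 4*(k - 1)*factorial(k + 1)/3**k.

r(k) = (k + 2)*(-k + (k + 1)**2 + 2)/(3*(k**2 - k + 3)) after simplifying.
Factor: A=k/3 + 2/3; B=1; C=k**2 - k + 3.
Need (k/3 + 2/3)·f(k+1) − (1)·f(k) = k**2 - k + 3.
Bound: deg f ≤ 1.
Match coefficients ⇒ f(k) = 3*(k - 1).
Certificate R = B(k−1)f/C = 3*(k - 1)/(k**2 - k + 3) gives s_k = 4*(k - 1)*factorial(k + 1)/3**k.
Check: Δs_k = 4*(k**2 - k + 3)*factorial(k + 1)/(3*3**k). ✓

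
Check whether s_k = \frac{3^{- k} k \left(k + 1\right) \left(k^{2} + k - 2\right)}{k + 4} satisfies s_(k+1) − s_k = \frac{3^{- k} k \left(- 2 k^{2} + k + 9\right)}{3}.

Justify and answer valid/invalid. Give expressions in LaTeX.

s_(k+1) = (k + 1)*(k + 2)*(k + (k + 1)**2 - 1)/(3*3**k*(k + 5))
s_(k+1) − s_k = k*(-2*k**4 - 11*k**3 + 8*k**2 + 71*k + 54)/(3*3**k*(k**2 + 9*k + 20))
(s_(k+1) − s_k) − t_k = 2*k*(k**3 + 5*k**2 - 5*k - 21)/(3**k*(k**2 + 9*k + 20))

Invalid: residual \frac{2 \cdot 3^{- k} k \left(k^{3} + 5 k^{2} - 5 k - 21\right)}{k^{2} + 9 k + 20} ≠ 0.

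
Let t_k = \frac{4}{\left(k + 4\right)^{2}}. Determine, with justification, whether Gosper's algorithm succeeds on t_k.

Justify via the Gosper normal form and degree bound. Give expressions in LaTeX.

Compute t_(k+1)/t_k: get (k + 4)**2/(k + 5)**2.
Normal form (A,B,C) = (k**2 + 8*k + 16, k**2 + 10*k + 25, 1).
Set up (k**2 + 8*k + 16)·f(k+1) − (k**2 + 8*k + 16)·f(k) − (1) = 0.
Degrees (2,2,0) ⇒ d ≤ 0.
Write f(k) = c0. Then LHS − RHS = -1, requiring -1 = 0: contradictory. No certificate.

No; the coefficient equations for f are inconsistent.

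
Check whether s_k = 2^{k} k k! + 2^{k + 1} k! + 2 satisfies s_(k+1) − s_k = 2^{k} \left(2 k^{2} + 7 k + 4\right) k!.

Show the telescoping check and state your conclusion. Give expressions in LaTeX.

Valid — Δs_k = t_k.

s_(k+1) = 2*2**k*k**2*factorial(k) + 8*2**k*k*factorial(k) + 6*2**k*factorial(k) + 2
s_(k+1) − s_k = 2**k*(2*k**2 + 7*k + 4)*factorial(k)
(s_(k+1) − s_k) − t_k = 0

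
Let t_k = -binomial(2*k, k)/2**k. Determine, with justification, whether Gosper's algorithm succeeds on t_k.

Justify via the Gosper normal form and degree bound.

No — key equation has no polynomial f.

Compute t_(k+1)/t_k: get (2*k + 1)/(k + 1).
Normal form (A,B,C) = (2*k + 1, k + 1, 1).
Set up (2*k + 1)·f(k+1) − (k)·f(k) − (1) = 0.
d = -1 from the (1,1,0) case.
Negative degree bound (-1): no f exists, t_k not Gosper-summable.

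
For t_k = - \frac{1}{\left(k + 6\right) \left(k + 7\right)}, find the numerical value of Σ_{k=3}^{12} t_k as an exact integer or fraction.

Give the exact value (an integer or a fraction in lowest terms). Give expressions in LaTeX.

Compute t_(k+1)/t_k: get (k + 6)/(k + 8).
Normal form (A,B,C) = (k + 6, k + 8, 1).
Solve (k + 6)·f(k+1) − (k + 7)·f(k) = 1.
From deg A=1, deg B=1, deg C=0: d=1.
Solving with deg f ≤ 1: f(k) = k/6.
R(k) = B(k−1)·f(k)/C(k) = k*(k + 7)/6; s_k = R·t_k = -k/(6*k + 36).
Check: Δs_k = -1/(k**2 + 13*k + 42). ✓
Telescoping: Σ = s_(13) − s_(3) = -13/114 − (-1/18) = -10/171.

Σ = -10/171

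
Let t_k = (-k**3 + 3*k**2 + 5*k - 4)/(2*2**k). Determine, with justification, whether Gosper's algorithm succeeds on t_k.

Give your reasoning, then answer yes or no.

Yes. s_k = (k**3 - 2*k + 3)/2**k.

The ratio is (k**3 - 8*k - 3)/(2*(k**3 - 3*k**2 - 5*k + 4)).
Gosper form: A/B · C(k+1)/C(k) with A=1/2, B=1, C=k**3 - 3*k**2 - 5*k + 4.
Key eq: (1/2)·f(k+1) = (1)·f(k) + (k**3 - 3*k**2 - 5*k + 4).
d = 3 from the (0,0,3) case.
Coefficient equations give f(k) = -2*(k**3 - 2*k + 3).
Certificate R = B(k−1)f/C = -2*(k**3 - 2*k + 3)/((k - 4)*(k**2 + k - 1)) gives s_k = (k**3 - 2*k + 3)/2**k.
Check: Δs_k = (-k**3 + 3*k**2 + 5*k - 4)/(2*2**k). ✓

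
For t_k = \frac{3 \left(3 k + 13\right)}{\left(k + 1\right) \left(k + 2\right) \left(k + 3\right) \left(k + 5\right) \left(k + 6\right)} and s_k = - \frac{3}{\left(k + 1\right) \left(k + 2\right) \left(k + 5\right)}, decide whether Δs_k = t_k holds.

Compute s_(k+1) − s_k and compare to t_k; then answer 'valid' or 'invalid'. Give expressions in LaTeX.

s_(k+1) = -3/((k + 2)*(k + 3)*(k + 6))
s_(k+1) − s_k = 3*(3*k + 13)/(k**5 + 17*k**4 + 107*k**3 + 307*k**2 + 396*k + 180)
(s_(k+1) − s_k) − t_k = 0

valid (s_(k+1) − s_k reduces to t_k)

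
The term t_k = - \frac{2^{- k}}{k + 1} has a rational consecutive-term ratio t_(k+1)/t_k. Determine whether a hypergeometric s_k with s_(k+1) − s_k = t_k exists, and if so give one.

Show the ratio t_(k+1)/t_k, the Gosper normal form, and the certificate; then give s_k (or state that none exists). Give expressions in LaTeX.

t_(k+1)/t_k = (k + 1)/(2*(k + 2)).
A = k/2 + 1/2, B = k + 2, C = 1.
f must satisfy (k/2 + 1/2)·f(k+1) − (k + 1)·f(k) = 1.
deg f ≤ -1 (via 1,1,0).
Bound -1 < 0, so the key equation has no polynomial solution.

none — t_k is not Gosper-summable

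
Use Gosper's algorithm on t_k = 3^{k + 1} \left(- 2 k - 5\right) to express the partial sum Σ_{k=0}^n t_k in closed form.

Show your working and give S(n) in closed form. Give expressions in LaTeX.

S(n) = - 9 \cdot 3^{n} n - 18 \cdot 3^{n} + 3

Compute t_(k+1)/t_k: get 3*(2*k + 7)/(2*k + 5).
Take A(k)=3, B(k)=1, C(k)=k + 5/2.
Need (3)·f(k+1) − (1)·f(k) = k + 5/2.
d = 1 from the (0,0,1) case.
Coefficient equations give f(k) = (k + 1)/2.
Certificate R = B(k−1)f/C = (k + 1)/(2*k + 5) gives s_k = 3**(k + 1)*(-k - 1).
Check: Δs_k = 3**(k + 1)*(-2*k - 5). ✓
Telescope: S(n) = s_(n+1) − s_(0) = 3**(n + 2)*(-n - 2) − (-3) = -9*3**n*n - 18*3**n + 3.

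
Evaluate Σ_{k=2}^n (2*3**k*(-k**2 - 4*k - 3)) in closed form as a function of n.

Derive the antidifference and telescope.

Compute t_(k+1)/t_k: get 3*(k**2 + 6*k + 8)/(k**2 + 4*k + 3).
Gosper form: A/B · C(k+1)/C(k) with A=3, B=1, C=k**2 + 4*k + 3.
Set up (3)·f(k+1) − (1)·f(k) − (k**2 + 4*k + 3) = 0.
Bound: deg f ≤ 2.
Solving with deg f ≤ 2: f(k) = k*(k + 1)/2.
R(k) = B(k−1)·f(k)/C(k) = k/(2*(k + 3)); s_k = R·t_k = 3**k*k*(-k - 1).
Verify: 2*3**k*(-k - 3)*(k + 1) matches t_k.
Evaluate: s_(n+1) = 3**(n + 1)*(-n**2 - 3*n - 2); subtract s_(2) = -54 ⇒ S(n) = -3*3**n*n**2 - 9*3**n*n - 6*3**n + 54.

S(n) = -3*3**n*n**2 - 9*3**n*n - 6*3**n + 54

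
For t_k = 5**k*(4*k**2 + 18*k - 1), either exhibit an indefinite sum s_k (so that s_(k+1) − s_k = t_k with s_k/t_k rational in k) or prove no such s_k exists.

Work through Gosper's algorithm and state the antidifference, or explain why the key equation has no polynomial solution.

The ratio is 5*(4*k**2 + 26*k + 21)/(4*k**2 + 18*k - 1).
So A=5 and B=1, with C=k**2 + 9*k/2 - 1/4.
f must satisfy (5)·f(k+1) − (1)·f(k) = k**2 + 9*k/2 - 1/4.
From deg A=0, deg B=0, deg C=2: d=2.
Match coefficients ⇒ f(k) = (k**2 + 2*k - 4)/4.
Then R = B(k−1)f/C = (k**2 + 2*k - 4)/(4*k**2 + 18*k - 1), so s_k = R(k)·t_k = 5**k*(k**2 + 2*k - 4).
s_(k+1) − s_k = 5**k*(4*k**2 + 18*k - 1) = t_k.

s_k = 5**k*(k**2 + 2*k - 4)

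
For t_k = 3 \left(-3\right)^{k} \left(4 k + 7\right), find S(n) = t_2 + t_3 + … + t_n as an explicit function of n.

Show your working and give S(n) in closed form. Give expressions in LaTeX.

t_(k+1)/t_k = 3*(-4*k - 11)/(4*k + 7).
So A=-3 and B=1, with C=k + 7/4.
Set up (-3)·f(k+1) − (1)·f(k) − (k + 7/4) = 0.
Bound: deg f ≤ 1.
Match coefficients ⇒ f(k) = -(k + 1)/4.
So s_k = (B(k−1)f/C)·t_k = (-(k + 1)/(4*k + 7))·t_k = (-3)**(k + 1)*(k + 1).
Δs = 3*(-3)**k*(4*k + 7), as required.
Evaluate: s_(n+1) = (-3)**(n + 2)*(n + 2); subtract s_(2) = -81 ⇒ S(n) = 9*(-3)**n*n + 18*(-3)**n + 81.

S(n) = 9 \left(-3\right)^{n} n + 18 \left(-3\right)^{n} + 81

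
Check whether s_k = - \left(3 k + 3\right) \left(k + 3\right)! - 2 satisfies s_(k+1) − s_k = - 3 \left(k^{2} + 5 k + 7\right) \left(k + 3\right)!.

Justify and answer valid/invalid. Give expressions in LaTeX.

s_(k+1) = -(3*k + 6)*factorial(k + 4) - 2
s_(k+1) − s_k = -3*(k**2 + 5*k + 7)*factorial(k + 3)
(s_(k+1) − s_k) − t_k = 0

valid (s_(k+1) − s_k reduces to t_k)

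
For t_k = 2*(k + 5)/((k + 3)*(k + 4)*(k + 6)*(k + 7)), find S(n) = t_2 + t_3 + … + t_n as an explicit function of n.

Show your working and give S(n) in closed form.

S(n) = (n**2 + 11*n - 12)/(40*(n**2 + 11*n + 28))

Compute t_(k+1)/t_k: get (k + 3)*(k + 6)**2/((k + 5)**2*(k + 8)).
So A=k + 3 and B=k + 8, with C=k**2 + 10*k + 25.
Need (k + 3)·f(k+1) − (k + 7)·f(k) = k**2 + 10*k + 25.
deg f ≤ 4 (via 1,1,2).
Solve for f: f(k) = k*(k + 4)*(k + 5)*(k + 9)/36 (degree 4 ≤ 4).
Certificate R = B(k−1)f/C = k*(k + 4)*(k + 7)*(k + 9)/(36*(k + 5)) gives s_k = k*(k + 9)/(18*(k**2 + 9*k + 18)).
Check: Δs_k = 2*(k + 5)/(k**4 + 20*k**3 + 145*k**2 + 450*k + 504). ✓
Telescope: S(n) = s_(n+1) − s_(2) = (n**2 + 11*n + 10)/(18*(n**2 + 11*n + 28)) − (11/360) = (n**2 + 11*n - 12)/(40*(n**2 + 11*n + 28)).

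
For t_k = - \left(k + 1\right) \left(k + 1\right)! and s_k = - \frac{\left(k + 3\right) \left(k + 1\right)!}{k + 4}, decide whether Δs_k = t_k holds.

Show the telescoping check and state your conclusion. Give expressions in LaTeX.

s_(k+1) = -(k + 4)*factorial(k + 2)/(k + 5)
s_(k+1) − s_k = -(k**3 + 9*k**2 + 24*k + 17)*factorial(k + 1)/((k + 4)*(k + 5))
(s_(k+1) − s_k) − t_k = (k**2 + 5*k + 3)*factorial(k + 1)/((k + 4)*(k + 5))

Invalid: residual \frac{\left(k^{2} + 5 k + 3\right) \left(k + 1\right)!}{\left(k + 4\right) \left(k + 5\right)} ≠ 0.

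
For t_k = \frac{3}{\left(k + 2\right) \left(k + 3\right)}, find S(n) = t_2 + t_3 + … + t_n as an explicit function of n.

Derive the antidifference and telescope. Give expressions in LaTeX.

S(n) = \frac{3 \left(n - 1\right)}{4 \left(n + 3\right)}

The ratio is (k + 2)/(k + 4).
Normal form (A,B,C) = (k + 2, k + 4, 1).
Set up (k + 2)·f(k+1) − (k + 3)·f(k) − (1) = 0.
Degrees (1,1,0) ⇒ d ≤ 1.
Solve for f: f(k) = k/2 (degree 1 ≤ 1).
Certificate R = B(k−1)f/C = k*(k + 3)/2 gives s_k = 3*k/(2*(k + 2)).
Verify: 3/(k**2 + 5*k + 6) matches t_k.
s_(n+1) = 3*(n + 1)/(2*(n + 3)) and s_(2) = 3/4, so S(n) = 3*(n - 1)/(4*(n + 3)).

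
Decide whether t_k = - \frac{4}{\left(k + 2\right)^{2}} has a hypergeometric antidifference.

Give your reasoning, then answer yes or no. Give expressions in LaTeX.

No — t_k has no hypergeometric antidifference.

Ratio r(k) = (k + 2)**2/(k + 3)**2.
So A=k**2 + 4*k + 4 and B=k**2 + 6*k + 9, with C=1.
Need (k**2 + 4*k + 4)·f(k+1) − (k**2 + 4*k + 4)·f(k) = 1.
deg f ≤ 0 (via 2,2,0).
Write f(k) = c0. Then LHS − RHS = -1, requiring -1 = 0: contradictory. No certificate.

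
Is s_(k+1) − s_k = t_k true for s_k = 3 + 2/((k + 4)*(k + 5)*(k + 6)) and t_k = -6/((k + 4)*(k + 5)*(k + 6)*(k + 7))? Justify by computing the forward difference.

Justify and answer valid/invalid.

Valid — Δs_k = t_k.

s_(k+1) = 3 + 2/((k + 5)*(k + 6)*(k + 7))
s_(k+1) − s_k = -6/((k + 4)*(k + 5)*(k + 6)*(k + 7))
(s_(k+1) − s_k) − t_k = 0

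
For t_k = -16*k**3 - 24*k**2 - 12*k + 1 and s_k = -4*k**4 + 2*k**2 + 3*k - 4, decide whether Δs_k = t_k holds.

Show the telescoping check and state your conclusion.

valid (s_(k+1) − s_k reduces to t_k)

s_(k+1) = 3*k - 4*(k + 1)**4 + 2*(k + 1)**2 - 1
s_(k+1) − s_k = -16*k**3 - 24*k**2 - 12*k + 1
(s_(k+1) − s_k) − t_k = 0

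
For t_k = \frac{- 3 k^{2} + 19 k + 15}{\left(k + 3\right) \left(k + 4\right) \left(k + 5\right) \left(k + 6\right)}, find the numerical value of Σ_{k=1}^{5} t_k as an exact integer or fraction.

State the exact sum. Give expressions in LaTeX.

Σ = 353/3960

t_(k+1)/t_k = (k + 3)*(19*k - 3*(k + 1)**2 + 34)/((k + 7)*(-3*k**2 + 19*k + 15)).
Gosper form: A/B · C(k+1)/C(k) with A=k + 3, B=k + 7, C=k**2 - 19*k/3 - 5.
Solve (k + 3)·f(k+1) − (k + 6)·f(k) = k**2 - 19*k/3 - 5.
Bound: deg f ≤ 3.
Solving with deg f ≤ 3: f(k) = -k*(k**2 + 192*k + 107)/180.
Then R = B(k−1)f/C = -k*(k + 6)*(k**2 + 192*k + 107)/(60*(3*k**2 - 19*k - 15)), so s_k = R(k)·t_k = k*(k**2 + 192*k + 107)/(60*(k + 3)*(k + 4)*(k + 5)).
s_(k+1) − s_k = (-3*k**2 + 19*k + 15)/(k**4 + 18*k**3 + 119*k**2 + 342*k + 360) = t_k.
Sum = s_(6) − s_(1); s_(6) = 259/1980, s_(1) = 1/24 ⇒ 353/3960.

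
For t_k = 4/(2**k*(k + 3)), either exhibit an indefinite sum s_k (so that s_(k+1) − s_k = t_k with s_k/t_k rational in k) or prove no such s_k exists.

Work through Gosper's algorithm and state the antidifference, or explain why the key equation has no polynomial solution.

t_(k+1)/t_k = (k + 3)/(2*(k + 4)).
Gosper form: A/B · C(k+1)/C(k) with A=k/2 + 3/2, B=k + 4, C=1.
Solve (k/2 + 3/2)·f(k+1) − (k + 3)·f(k) = 1.
Degrees (1,1,0) ⇒ d ≤ -1.
Bound -1 < 0, so the key equation has no polynomial solution.

none (Gosper's algorithm certifies no s_k)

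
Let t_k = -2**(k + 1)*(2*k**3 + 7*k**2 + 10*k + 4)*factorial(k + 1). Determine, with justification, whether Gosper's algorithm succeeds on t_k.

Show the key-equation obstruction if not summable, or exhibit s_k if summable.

Yes. s_k = -2**(k + 1)*k**2*factorial(k + 1).

t_(k+1)/t_k = 2*(2*k**4 + 17*k**3 + 56*k**2 + 83*k + 46)/(2*k**3 + 7*k**2 + 10*k + 4).
Factor: A=2*k + 4; B=1; C=k**3 + 7*k**2/2 + 5*k + 2.
Solve (2*k + 4)·f(k+1) − (1)·f(k) = k**3 + 7*k**2/2 + 5*k + 2.
Degrees (1,0,3) ⇒ d ≤ 2.
A polynomial solution: f(k) = k**2/2.
R(k) = B(k−1)·f(k)/C(k) = k**2/(2*k**3 + 7*k**2 + 10*k + 4); s_k = R·t_k = -2**(k + 1)*k**2*factorial(k + 1).
s_(k+1) − s_k = -2**(k + 1)*(2*k**3 + 7*k**2 + 10*k + 4)*factorial(k + 1) = t_k.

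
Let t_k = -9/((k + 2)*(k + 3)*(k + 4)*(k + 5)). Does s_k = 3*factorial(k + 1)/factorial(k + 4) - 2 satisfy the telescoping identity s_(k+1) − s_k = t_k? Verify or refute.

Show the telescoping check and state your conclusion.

s_(k+1) = 3*factorial(k + 2)/factorial(k + 5) - 2
s_(k+1) − s_k = -9/((k + 2)*(k + 3)*(k + 4)*(k + 5))
(s_(k+1) − s_k) − t_k = 0

valid; difference matches t_k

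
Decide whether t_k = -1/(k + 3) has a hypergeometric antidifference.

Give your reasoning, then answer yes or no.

The ratio is (k + 3)/(k + 4).
Normal form (A,B,C) = (k + 3, k + 4, 1).
Key eq: (k + 3)·f(k+1) = (k + 3)·f(k) + (1).
From deg A=1, deg B=1, deg C=0: d=0.
Write f(k) = c0. Then LHS − RHS = -1, requiring -1 = 0: contradictory. No certificate.

No; the coefficient equations for f are inconsistent.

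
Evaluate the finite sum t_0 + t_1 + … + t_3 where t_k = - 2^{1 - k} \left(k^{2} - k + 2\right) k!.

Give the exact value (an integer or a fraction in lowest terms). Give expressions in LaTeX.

t_(k+1)/t_k = (k + 1)*(-k + (k + 1)**2 + 1)/(2*(k**2 - k + 2)).
A = k/2 + 1/2, B = 1, C = k**2 - k + 2.
Solve (k/2 + 1/2)·f(k+1) − (1)·f(k) = k**2 - k + 2.
d = 1 from the (1,0,2) case.
Solving with deg f ≤ 1: f(k) = 2*(k - 1).
R(k) = B(k−1)·f(k)/C(k) = 2*(k - 1)/(k**2 - k + 2); s_k = R·t_k = -2**(2 - k)*(k - 1)*factorial(k).
Δs = -2**(1 - k)*(k**2 - k + 2)*factorial(k), as required.
Sum = s_(4) − s_(0); s_(4) = -18, s_(0) = 4 ⇒ -22.

Σ = -22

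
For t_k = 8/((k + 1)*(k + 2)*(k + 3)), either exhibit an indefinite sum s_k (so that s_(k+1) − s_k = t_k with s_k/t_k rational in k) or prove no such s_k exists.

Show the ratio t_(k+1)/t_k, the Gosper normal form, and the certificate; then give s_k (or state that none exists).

s_k = 2*k*(k + 3)/((k + 1)*(k + 2))

t_(k+1)/t_k = (k + 1)/(k + 4).
Gosper form: A/B · C(k+1)/C(k) with A=k + 1, B=k + 4, C=1.
Set up (k + 1)·f(k+1) − (k + 3)·f(k) − (1) = 0.
Bound: deg f ≤ 2.
Coefficient equations give f(k) = k*(k + 3)/4.
R(k) = B(k−1)·f(k)/C(k) = k*(k + 3)**2/4; s_k = R·t_k = 2*k*(k + 3)/((k + 1)*(k + 2)).
Verify: 8/(k**3 + 6*k**2 + 11*k + 6) matches t_k.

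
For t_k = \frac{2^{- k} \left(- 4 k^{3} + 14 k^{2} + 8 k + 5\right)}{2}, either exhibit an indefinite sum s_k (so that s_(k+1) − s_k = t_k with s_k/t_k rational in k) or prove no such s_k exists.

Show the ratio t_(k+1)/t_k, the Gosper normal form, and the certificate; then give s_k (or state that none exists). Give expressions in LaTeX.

Ratio r(k) = (4*k**3 - 2*k**2 - 24*k - 23)/(2*(4*k**3 - 14*k**2 - 8*k - 5)).
A = 1/2, B = 1, C = k**3 - 7*k**2/2 - 2*k - 5/4.
Key eq: (1/2)·f(k+1) = (1)·f(k) + (k**3 - 7*k**2/2 - 2*k - 5/4).
Bound: deg f ≤ 3.
Solving with deg f ≤ 3: f(k) = -(4*k**3 - 2*k**2 - 3)/2.
So s_k = (B(k−1)f/C)·t_k = (-2*(4*k**3 - 2*k**2 - 3)/(4*k**3 - 14*k**2 - 8*k - 5))·t_k = (4*k**3 - 2*k**2 - 3)/2**k.
Check: Δs_k = (-4*k**3 + 14*k**2 + 8*k + 5)/(2*2**k). ✓

s_k = 2^{- k} \left(4 k^{3} - 2 k^{2} - 3\right)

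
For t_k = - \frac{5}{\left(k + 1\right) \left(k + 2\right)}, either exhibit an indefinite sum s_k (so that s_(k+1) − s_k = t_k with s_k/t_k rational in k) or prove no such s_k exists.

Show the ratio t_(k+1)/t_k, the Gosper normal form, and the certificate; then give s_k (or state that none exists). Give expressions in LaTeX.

The ratio is (k + 1)/(k + 3).
A = k + 1, B = k + 3, C = 1.
Need (k + 1)·f(k+1) − (k + 2)·f(k) = 1.
d = 1 from the (1,1,0) case.
Solve for f: f(k) = k (degree 1 ≤ 1).
Then R = B(k−1)f/C = k*(k + 2), so s_k = R(k)·t_k = -5*k/(k + 1).
s_(k+1) − s_k = -5/(k**2 + 3*k + 2) = t_k.

s_k = - \frac{5 k}{k + 1}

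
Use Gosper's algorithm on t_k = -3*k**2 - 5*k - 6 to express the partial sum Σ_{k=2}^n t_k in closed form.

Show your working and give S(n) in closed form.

Step 1: r(k) = (3*k**2 + 11*k + 14)/(3*k**2 + 5*k + 6).
A = 1, B = 1, C = k**2 + 5*k/3 + 2.
Set up (1)·f(k+1) − (1)·f(k) − (k**2 + 5*k/3 + 2) = 0.
Degrees (0,0,2) ⇒ d ≤ 3.
A polynomial solution: f(k) = k*(k**2 + k + 4)/3.
Then R = B(k−1)f/C = k*(k**2 + k + 4)/(3*k**2 + 5*k + 6), so s_k = R(k)·t_k = k*(-k**2 - k - 4).
Check: Δs_k = -3*k**2 - 5*k - 6. ✓
s_(n+1) = -n**3 - 4*n**2 - 9*n - 6 and s_(2) = -20, so S(n) = -n**3 - 4*n**2 - 9*n + 14.

S(n) = -n**3 - 4*n**2 - 9*n + 14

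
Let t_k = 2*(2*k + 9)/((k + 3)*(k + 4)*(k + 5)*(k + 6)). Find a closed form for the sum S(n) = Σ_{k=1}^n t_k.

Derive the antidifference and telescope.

Compute t_(k+1)/t_k: get (k + 3)*(2*k + 11)/((k + 7)*(2*k + 9)).
Gosper form: A/B · C(k+1)/C(k) with A=k + 3, B=k + 7, C=k + 9/2.
Set up (k + 3)·f(k+1) − (k + 6)·f(k) − (k + 9/2) = 0.
d = 3 from the (1,1,1) case.
A polynomial solution: f(k) = k*(k + 4)*(k + 8)/30.
So s_k = (B(k−1)f/C)·t_k = (k*(k + 4)*(k + 6)*(k + 8)/(15*(2*k + 9)))·t_k = 2*k*(k + 8)/(15*(k**2 + 8*k + 15)).
s_(k+1) − s_k = 2*(2*k + 9)/(k**4 + 18*k**3 + 119*k**2 + 342*k + 360) = t_k.
s_(n+1) = 2*(n**2 + 10*n + 9)/(15*(n**2 + 10*n + 24)) and s_(1) = 1/20, so S(n) = n*(n + 10)/(12*(n**2 + 10*n + 24)).

S(n) = n*(n + 10)/(12*(n**2 + 10*n + 24))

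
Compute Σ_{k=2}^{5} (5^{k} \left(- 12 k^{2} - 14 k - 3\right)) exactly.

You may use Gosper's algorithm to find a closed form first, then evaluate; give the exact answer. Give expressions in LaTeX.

Σ = -1343600

r(k) = 5*(12*k**2 + 38*k + 29)/(12*k**2 + 14*k + 3) after simplifying.
Gosper form: A/B · C(k+1)/C(k) with A=5, B=1, C=k**2 + 7*k/6 + 1/4.
Solve (5)·f(k+1) − (1)·f(k) = k**2 + 7*k/6 + 1/4.
Bound: deg f ≤ 2.
Solve for f: f(k) = (3*k**2 - 4*k + 2)/12 (degree 2 ≤ 2).
R(k) = B(k−1)·f(k)/C(k) = (3*k**2 - 4*k + 2)/(12*k**2 + 14*k + 3); s_k = R·t_k = 5**k*(-3*k**2 + 4*k - 2).
s_(k+1) − s_k = 5**k*(-12*k**2 - 14*k - 3) = t_k.
Telescoping: Σ = s_(6) − s_(2) = -1343750 − (-150) = -1343600.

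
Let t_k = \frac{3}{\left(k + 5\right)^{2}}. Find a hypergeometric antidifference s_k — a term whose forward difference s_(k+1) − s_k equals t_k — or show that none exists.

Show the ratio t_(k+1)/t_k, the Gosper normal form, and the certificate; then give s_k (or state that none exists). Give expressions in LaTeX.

not Gosper-summable; s_k does not exist

Ratio r(k) = (k + 5)**2/(k + 6)**2.
So A=k**2 + 10*k + 25 and B=k**2 + 12*k + 36, with C=1.
Solve (k**2 + 10*k + 25)·f(k+1) − (k**2 + 10*k + 25)·f(k) = 1.
Degrees (2,2,0) ⇒ d ≤ 0.
f = c0 ⇒ A·f(k+1) − B(k−1)·f(k) − C = -1. The system {-1 = 0} is inconsistent; no antidifference.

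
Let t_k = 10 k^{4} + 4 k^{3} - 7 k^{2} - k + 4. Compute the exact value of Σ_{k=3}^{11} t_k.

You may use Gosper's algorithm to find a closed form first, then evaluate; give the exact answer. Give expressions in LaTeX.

Σ = 413424

t_(k+1)/t_k = (10*k**4 + 44*k**3 + 65*k**2 + 37*k + 10)/(10*k**4 + 4*k**3 - 7*k**2 - k + 4).
Factor: A=1; B=1; C=k**4 + 2*k**3/5 - 7*k**2/10 - k/10 + 2/5.
Key eq: (1)·f(k+1) = (1)·f(k) + (k**4 + 2*k**3/5 - 7*k**2/10 - k/10 + 2/5).
d = 5 from the (0,0,4) case.
Solve for f: f(k) = k*(2*k**4 - 4*k**3 - k**2 + 4*k + 3)/10 (degree 5 ≤ 5).
Certificate R = B(k−1)f/C = k*(2*k**4 - 4*k**3 - k**2 + 4*k + 3)/(10*k**4 + 4*k**3 - 7*k**2 - k + 4) gives s_k = k*(2*k**4 - 4*k**3 - k**2 + 4*k + 3).
s_(k+1) − s_k = 10*k**4 + 4*k**3 - 7*k**2 - k + 4 = t_k.
Sum = s_(12) − s_(3); s_(12) = 413604, s_(3) = 180 ⇒ 413424.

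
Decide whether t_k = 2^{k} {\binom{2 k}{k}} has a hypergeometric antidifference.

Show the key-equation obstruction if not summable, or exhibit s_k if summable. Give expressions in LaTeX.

No. Not Gosper-summable.

Compute t_(k+1)/t_k: get 4*(2*k + 1)/(k + 1).
Gosper form: A/B · C(k+1)/C(k) with A=8*k + 4, B=k + 1, C=1.
Set up (8*k + 4)·f(k+1) − (k)·f(k) − (1) = 0.
From deg A=1, deg B=1, deg C=0: d=-1.
Negative degree bound (-1): no f exists, t_k not Gosper-summable.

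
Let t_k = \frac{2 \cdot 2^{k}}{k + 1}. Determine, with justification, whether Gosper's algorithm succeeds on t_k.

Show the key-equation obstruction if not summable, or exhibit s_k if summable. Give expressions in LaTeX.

The ratio is 2*(k + 1)/(k + 2).
Take A(k)=2*k + 2, B(k)=k + 2, C(k)=1.
Set up (2*k + 2)·f(k+1) − (k + 1)·f(k) − (1) = 0.
Degrees (1,1,0) ⇒ d ≤ -1.
Negative degree bound (-1): no f exists, t_k not Gosper-summable.

No. Not Gosper-summable.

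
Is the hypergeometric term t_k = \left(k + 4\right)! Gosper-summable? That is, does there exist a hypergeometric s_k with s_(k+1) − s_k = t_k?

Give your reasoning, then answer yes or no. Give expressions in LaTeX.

Compute t_(k+1)/t_k: get k + 5.
Factor: A=k + 5; B=1; C=1.
f must satisfy (k + 5)·f(k+1) − (1)·f(k) = 1.
deg f ≤ -1 (via 1,0,0).
d = -1 < 0 ⇒ no nonzero polynomial f; not summable.

No — t_k has no hypergeometric antidifference.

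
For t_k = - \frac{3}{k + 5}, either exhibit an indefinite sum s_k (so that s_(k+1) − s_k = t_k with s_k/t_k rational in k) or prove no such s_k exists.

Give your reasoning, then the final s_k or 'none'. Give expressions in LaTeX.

none (Gosper's algorithm certifies no s_k)

Ratio r(k) = (k + 5)/(k + 6).
Take A(k)=k + 5, B(k)=k + 6, C(k)=1.
Key eq: (k + 5)·f(k+1) = (k + 5)·f(k) + (1).
Degrees (1,1,0) ⇒ d ≤ 0.
Put f(k) = c0: A·f(k+1) − B(k−1)·f(k) − C = -1; need -1 = 0 — inconsistent ⇒ no f, not summable.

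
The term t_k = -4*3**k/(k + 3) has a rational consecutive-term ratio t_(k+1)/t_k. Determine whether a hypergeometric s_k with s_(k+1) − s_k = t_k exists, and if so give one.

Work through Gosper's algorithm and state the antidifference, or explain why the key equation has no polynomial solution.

Step 1: r(k) = 3*(k + 3)/(k + 4).
Factor: A=3*k + 9; B=k + 4; C=1.
Set up (3*k + 9)·f(k+1) − (k + 3)·f(k) − (1) = 0.
Degrees (1,1,0) ⇒ d ≤ -1.
d = -1 < 0 ⇒ no nonzero polynomial f; not summable.

none (Gosper's algorithm certifies no s_k)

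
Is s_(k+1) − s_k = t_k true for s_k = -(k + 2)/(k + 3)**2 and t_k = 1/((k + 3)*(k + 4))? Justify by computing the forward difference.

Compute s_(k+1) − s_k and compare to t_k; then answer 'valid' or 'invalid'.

Invalid: residual (-2*k - 7)/(k**4 + 14*k**3 + 73*k**2 + 168*k + 144) ≠ 0.

s_(k+1) = (-k - 3)/(k + 4)**2
s_(k+1) − s_k = ((k + 2)*(k + 4)**2 - (k + 3)**3)/((k + 3)**2*(k + 4)**2)
(s_(k+1) − s_k) − t_k = (-2*k - 7)/(k**4 + 14*k**3 + 73*k**2 + 168*k + 144)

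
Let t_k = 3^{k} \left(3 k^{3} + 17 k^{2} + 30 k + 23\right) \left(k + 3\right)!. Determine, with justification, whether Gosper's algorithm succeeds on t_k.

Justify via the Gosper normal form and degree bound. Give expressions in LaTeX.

Yes. s_k = 3^{k} \left(k^{2} + 1\right) \left(k + 3\right)!.

The ratio is 3*(3*k**4 + 38*k**3 + 177*k**2 + 365*k + 292)/(3*k**3 + 17*k**2 + 30*k + 23).
Normal form (A,B,C) = (3*k + 12, 1, k**3 + 17*k**2/3 + 10*k + 23/3).
Need (3*k + 12)·f(k+1) − (1)·f(k) = k**3 + 17*k**2/3 + 10*k + 23/3.
d = 2 from the (1,0,3) case.
Coefficient equations give f(k) = (k**2 + 1)/3.
Get s_k = R·t_k = 3**k*(k**2 + 1)*factorial(k + 3) with R(k) = B(k−1)f(k)/C(k) = (k**2 + 1)/(3*k**3 + 17*k**2 + 30*k + 23).
Verify: 3**k*(3*k**3 + 17*k**2 + 30*k + 23)*factorial(k + 3) matches t_k.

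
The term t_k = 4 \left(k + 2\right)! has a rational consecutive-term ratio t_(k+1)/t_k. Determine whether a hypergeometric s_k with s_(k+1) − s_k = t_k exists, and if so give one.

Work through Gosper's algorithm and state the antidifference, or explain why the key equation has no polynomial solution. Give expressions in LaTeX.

Step 1: r(k) = k + 3.
Normal form (A,B,C) = (k + 3, 1, 1).
Solve (k + 3)·f(k+1) − (1)·f(k) = 1.
From deg A=1, deg B=0, deg C=0: d=-1.
d = -1 < 0 ⇒ no nonzero polynomial f; not summable.

not Gosper-summable; s_k does not exist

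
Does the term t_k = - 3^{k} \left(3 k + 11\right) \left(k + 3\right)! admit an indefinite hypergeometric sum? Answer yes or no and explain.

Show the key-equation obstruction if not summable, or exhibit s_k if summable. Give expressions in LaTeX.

t_(k+1)/t_k = 3*(k + 4)*(3*k + 14)/(3*k + 11).
Gosper form: A/B · C(k+1)/C(k) with A=3*k + 12, B=1, C=k + 11/3.
Solve (3*k + 12)·f(k+1) − (1)·f(k) = k + 11/3.
deg f ≤ 0 (via 1,0,1).
A polynomial solution: f(k) = 1/3.
Certificate R = B(k−1)f/C = 1/(3*k + 11) gives s_k = -3**k*factorial(k + 3).
Verify: -3**k*(3*k + 11)*factorial(k + 3) matches t_k.

Yes. s_k = - 3^{k} \left(k + 3\right)!.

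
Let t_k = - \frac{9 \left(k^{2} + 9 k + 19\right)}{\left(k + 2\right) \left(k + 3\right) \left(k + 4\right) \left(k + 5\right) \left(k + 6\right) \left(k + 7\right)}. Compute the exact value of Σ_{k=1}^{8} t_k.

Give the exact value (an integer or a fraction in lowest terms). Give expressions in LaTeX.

Compute t_(k+1)/t_k: get (k + 2)*(9*k + (k + 1)**2 + 28)/((k + 8)*(k**2 + 9*k + 19)).
So A=k + 2 and B=k + 8, with C=k**2 + 9*k + 19.
Need (k + 2)·f(k+1) − (k + 7)·f(k) = k**2 + 9*k + 19.
Bound: deg f ≤ 5.
Solving with deg f ≤ 5: f(k) = k*(k + 3)*(k + 5)*(k**2 + 12*k + 44)/144.
Get s_k = R·t_k = k*(-k**2 - 12*k - 44)/(16*(k**3 + 12*k**2 + 44*k + 48)) with R(k) = B(k−1)f(k)/C(k) = k*(k + 3)*(k + 5)*(k + 7)*(k**2 + 12*k + 44)/(144*(k**2 + 9*k + 19)).
Check: Δs_k = 9*(-k**2 - 9*k - 19)/(k**6 + 27*k**5 + 295*k**4 + 1665*k**3 + 5104*k**2 + 8028*k + 5040). ✓
Evaluate s at k=9 and k=1: -699/11440 and -19/560; difference -136/5005.

Σ = -136/5005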